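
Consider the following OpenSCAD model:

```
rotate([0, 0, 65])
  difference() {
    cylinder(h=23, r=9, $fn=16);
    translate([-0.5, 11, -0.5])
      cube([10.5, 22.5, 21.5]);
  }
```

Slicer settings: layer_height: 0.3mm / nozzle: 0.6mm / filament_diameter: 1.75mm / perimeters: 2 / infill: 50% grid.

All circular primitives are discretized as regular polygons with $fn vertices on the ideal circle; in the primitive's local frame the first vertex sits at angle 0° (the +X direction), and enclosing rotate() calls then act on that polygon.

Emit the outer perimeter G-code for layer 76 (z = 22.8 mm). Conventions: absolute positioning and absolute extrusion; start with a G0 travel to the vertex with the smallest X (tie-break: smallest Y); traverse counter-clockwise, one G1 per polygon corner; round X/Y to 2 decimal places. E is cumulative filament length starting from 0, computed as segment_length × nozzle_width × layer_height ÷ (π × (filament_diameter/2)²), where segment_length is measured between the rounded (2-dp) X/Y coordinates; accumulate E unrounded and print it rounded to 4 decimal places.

G0 X-8.99 Y0.39 Z22.80
G1 X-8.46 Y-3.08 E0.2627
G1 X-6.64 Y-6.08 E0.5253
G1 X-3.80 Y-8.16 E0.7887
G1 X-0.39 Y-8.99 E1.0514
G1 X3.08 Y-8.46 E1.3140
G1 X6.08 Y-6.64 E1.5766
G1 X8.16 Y-3.80 E1.8401
G1 X8.99 Y-0.39 E2.1027
G1 X8.46 Y3.08 E2.3654
G1 X6.64 Y6.08 E2.6280
G1 X3.80 Y8.16 E2.8914
G1 X0.39 Y8.99 E3.1541
G1 X-3.08 Y8.46 E3.4168
G1 X-6.08 Y6.64 E3.6793
G1 X-8.16 Y3.80 E3.9428
G1 X-8.99 Y0.39 E4.2054

At z = 22.8 mm: the r=9 cylinder gives a regular 16-gon of circumradius 9 (constant along its height); the cube at (-0.5, 11) is absent (z outside [-0.5, 21]); Taking the first minus the rest: none of the subtracted shapes is present at this height, so the r=9 cylinder is unchanged — 1 connected region; (whole slice rotated 65° about Z — lengths, areas and connectivity unchanged). The outline is a single polygon with 16 vertices. Extrusion per mm of travel: 0.6 × 0.3 / (π × 0.875²) = 0.074835. Accumulating E over each segment gives final E = 4.2054.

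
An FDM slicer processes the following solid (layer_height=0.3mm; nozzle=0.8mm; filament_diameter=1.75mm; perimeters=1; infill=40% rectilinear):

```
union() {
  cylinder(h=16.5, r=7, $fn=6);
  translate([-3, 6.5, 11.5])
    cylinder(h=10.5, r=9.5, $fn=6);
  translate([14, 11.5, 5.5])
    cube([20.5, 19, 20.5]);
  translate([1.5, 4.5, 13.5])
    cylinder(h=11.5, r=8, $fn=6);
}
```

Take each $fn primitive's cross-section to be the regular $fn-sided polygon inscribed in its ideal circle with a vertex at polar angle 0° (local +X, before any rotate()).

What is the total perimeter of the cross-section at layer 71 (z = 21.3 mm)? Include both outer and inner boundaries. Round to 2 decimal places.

142.81 mm

At z = 21.3 mm: the cylinder does not reach this height (z outside [0, 16.5]); the r=9.5 cylinder at (-3, 6.5) contributes a regular 6-gon of circumradius 9.5 (perimeter = 2·6·9.500·sin(180°/6) = 57.00 mm); the cube at (14, 11.5) is present — its section is the full 20.5×19 rectangle (perimeter 79.00 mm); the r=8 cylinder at (1.5, 4.5) contributes a regular 6-gon of circumradius 8 (perimeter = 2·6·8.000·sin(180°/6) = 48.00 mm); Combining (union): the regions partially overlap (shared area 119.42 mm²), so the edge portions inside another operand are dropped and the merged outline is re-measured after clipping — boundary = 142.81 mm. Overall, the cross-section has 2 separate islands. Total boundary length (outer) = 142.81 mm.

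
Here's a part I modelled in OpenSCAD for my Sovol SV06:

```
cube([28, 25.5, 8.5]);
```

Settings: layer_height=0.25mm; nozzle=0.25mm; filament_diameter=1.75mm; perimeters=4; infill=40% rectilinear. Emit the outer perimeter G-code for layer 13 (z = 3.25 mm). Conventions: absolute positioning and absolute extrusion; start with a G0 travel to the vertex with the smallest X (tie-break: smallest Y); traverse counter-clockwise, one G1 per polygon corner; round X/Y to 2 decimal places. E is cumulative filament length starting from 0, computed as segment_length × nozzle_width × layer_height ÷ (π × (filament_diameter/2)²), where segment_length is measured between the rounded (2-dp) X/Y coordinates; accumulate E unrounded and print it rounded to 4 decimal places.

G0 X0.00 Y0.00 Z3.25
G1 X28.00 Y0.00 E0.7276
G1 X28.00 Y25.50 E1.3902
G1 X0.00 Y25.50 E2.1177
G1 X0.00 Y0.00 E2.7803

At z = 3.25 mm: the cube is present — its section is the full 28×25.5 rectangle. The outline is a single polygon with 4 vertices. Extrusion per mm of travel: 0.25 × 0.25 / (π × 0.875²) = 0.025984. Accumulating E over each segment gives final E = 2.7803.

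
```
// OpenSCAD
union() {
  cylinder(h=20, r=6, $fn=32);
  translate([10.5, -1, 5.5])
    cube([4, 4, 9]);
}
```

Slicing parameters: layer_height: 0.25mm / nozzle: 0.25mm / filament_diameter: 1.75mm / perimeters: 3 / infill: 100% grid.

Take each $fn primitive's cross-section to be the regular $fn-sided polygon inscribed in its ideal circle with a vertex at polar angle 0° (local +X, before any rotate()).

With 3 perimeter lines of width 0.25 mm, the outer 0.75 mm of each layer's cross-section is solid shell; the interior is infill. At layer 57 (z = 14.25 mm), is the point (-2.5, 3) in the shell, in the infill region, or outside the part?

infill

At z = 14.25 mm: the r=6 cylinder gives a regular 32-gon of circumradius 6 (constant along its height); the cube at (10.5, -1) is present — its section is the full 4×4 rectangle; Combining (union): the 2 present regions are separate (no shared area or edge), so areas and boundary lengths simply add and each stays a separate island — 2 connected regions. Overall, the cross-section has 2 separate islands. The nearest boundary edge runs (-4.24, 4.24)→(-3.33, 4.99); distance from the point to it = 2.07 mm. (Shell/infill is judged within the island containing the point — the largest one.) The point is inside the cross-section and 2.07 mm from the nearest boundary — more than the 0.75 mm shell width (3 × 0.25), so it's in the infill interior.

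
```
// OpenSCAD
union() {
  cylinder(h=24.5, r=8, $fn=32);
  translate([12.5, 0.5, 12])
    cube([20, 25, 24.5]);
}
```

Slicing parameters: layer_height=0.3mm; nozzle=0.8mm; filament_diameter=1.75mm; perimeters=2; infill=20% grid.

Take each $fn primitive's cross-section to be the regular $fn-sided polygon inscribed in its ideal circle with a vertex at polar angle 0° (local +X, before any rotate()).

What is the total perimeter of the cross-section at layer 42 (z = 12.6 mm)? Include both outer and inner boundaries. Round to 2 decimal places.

140.18 mm

At z = 12.6 mm: the r=8 cylinder contributes a regular 32-gon of circumradius 8 (perimeter = 2·32·8.000·sin(180°/32) = 50.18 mm); the cube at (12.5, 0.5) (footprint 20×25) is included at this height (perimeter 90.00 mm); Merging all regions: the 2 present regions are separate (no shared area or edge), so areas and boundary lengths simply add and each stays a separate island — boundary = 140.18 mm. Overall, the cross-section has 2 separate islands. Total boundary length (outer) = 140.18 mm.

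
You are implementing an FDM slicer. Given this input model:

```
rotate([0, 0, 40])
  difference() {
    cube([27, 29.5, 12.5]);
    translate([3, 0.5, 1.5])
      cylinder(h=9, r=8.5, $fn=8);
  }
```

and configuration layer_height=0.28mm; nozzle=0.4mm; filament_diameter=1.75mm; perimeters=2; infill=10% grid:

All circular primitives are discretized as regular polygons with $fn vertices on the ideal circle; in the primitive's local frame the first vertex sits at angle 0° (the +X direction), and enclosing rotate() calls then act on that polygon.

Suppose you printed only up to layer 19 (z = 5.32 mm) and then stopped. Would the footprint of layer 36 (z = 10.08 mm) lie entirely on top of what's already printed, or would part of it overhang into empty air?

Compare the two slices. At z = 5.32: the cube is present — its section is the full 27×29.5 rectangle (area 796.50 mm²); the cylinder at (3, 0.5): section is a regular 8-gon, circumradius r=8.5 (area = (8/2)·8.500²·sin(360°/8) = 204.35 mm²); After the difference (first − rest): starting from the 27×29.5 cube (796.50 mm²), the r=8.5 cylinder at (3, 0.5) partially overlaps it — only the 80.42 mm² overlap (of its 204.35 mm²) is removed, clipping the outline — area = 716.08 mm²; (whole slice rotated 40° about Z — lengths, areas and connectivity unchanged). At z = 10.08: the cube (footprint 27×29.5) is included at this height (area 796.50 mm²); the cylinder at (3, 0.5): section is a regular 8-gon, circumradius r=8.5 (area = (8/2)·8.500²·sin(360°/8) = 204.35 mm²); Subtracting the remaining from the first: starting from the 27×29.5 cube (796.50 mm²), the r=8.5 cylinder at (3, 0.5) partially overlaps it — only the 80.42 mm² overlap (of its 204.35 mm²) is removed, clipping the outline — area = 716.08 mm²; (rotated 40° about Z; rotation is an isometry so areas/perimeters/island counts are preserved). Checking containment: the cross-section at z = 10.08 is a subset of the cross-section at z = 5.32.

entirely on top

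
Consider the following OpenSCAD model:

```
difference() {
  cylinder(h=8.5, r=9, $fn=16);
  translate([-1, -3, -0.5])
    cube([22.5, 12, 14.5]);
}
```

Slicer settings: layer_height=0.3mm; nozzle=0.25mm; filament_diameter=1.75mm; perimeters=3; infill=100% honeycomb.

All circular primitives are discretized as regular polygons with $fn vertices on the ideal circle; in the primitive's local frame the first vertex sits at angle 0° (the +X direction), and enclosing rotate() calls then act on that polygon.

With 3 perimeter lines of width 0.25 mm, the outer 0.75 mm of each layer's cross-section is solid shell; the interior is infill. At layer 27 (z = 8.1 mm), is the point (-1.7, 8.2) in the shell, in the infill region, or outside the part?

shell

At z = 8.1 mm: the r=9 cylinder gives a regular 16-gon of circumradius 9 (constant along its height); the cube at (-1, -3) (footprint 22.5×12) is included at this height; Taking the first minus the rest: starting from the r=9 cylinder, the 22.5×12 cube at (-1, -3) partially overlaps it — only the 100.00 mm² overlap (of its 270.00 mm²) is removed, clipping the outline — 1 connected region. Overall, the cross-section is a single solid region. The nearest boundary edge runs (-3.44, 8.31)→(-1.00, 8.80); distance from the point to it = 0.45 mm. The point is inside the cross-section, 0.45 mm from the nearest boundary — within the 0.75 mm shell band (3 × 0.25).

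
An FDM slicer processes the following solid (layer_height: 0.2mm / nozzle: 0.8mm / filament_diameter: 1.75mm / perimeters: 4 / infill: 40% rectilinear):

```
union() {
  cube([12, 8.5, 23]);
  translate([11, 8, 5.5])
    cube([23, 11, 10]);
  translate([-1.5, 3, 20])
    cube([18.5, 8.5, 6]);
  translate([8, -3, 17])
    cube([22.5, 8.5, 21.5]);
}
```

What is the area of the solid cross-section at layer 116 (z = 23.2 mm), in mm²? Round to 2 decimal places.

At z = 23.2 mm: the cube is not intersected at this z (z outside [0, 23]); the cube at (11, 8) is absent (z outside [5.5, 15.5]); the 18.5×8.5 cube at (-1.5, 3) contributes its full rectangle (area 157.25 mm²); the cube at (8, -3) is present — its section is the full 22.5×8.5 rectangle (area 191.25 mm²); Merging all regions: the regions partially overlap — summed areas 348.50 mm² minus the doubly-counted overlap 22.50 mm² gives 326.00 mm² — area = 326.00 mm². Overall, the cross-section is a single solid region. Net area = 326.00 mm².

326.00 mm²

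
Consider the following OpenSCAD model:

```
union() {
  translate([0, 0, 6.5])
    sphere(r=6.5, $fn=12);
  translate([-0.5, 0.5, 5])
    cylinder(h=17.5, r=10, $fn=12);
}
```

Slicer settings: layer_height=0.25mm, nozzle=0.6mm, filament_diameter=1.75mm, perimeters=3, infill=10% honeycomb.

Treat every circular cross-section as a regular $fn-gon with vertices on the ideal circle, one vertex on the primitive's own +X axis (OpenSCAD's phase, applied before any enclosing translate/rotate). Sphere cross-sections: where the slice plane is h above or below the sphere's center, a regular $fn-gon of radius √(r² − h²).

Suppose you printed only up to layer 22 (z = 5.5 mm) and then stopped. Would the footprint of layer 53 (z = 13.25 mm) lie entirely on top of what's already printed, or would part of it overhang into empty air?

entirely on top

Compare the two slices. At z = 5.5: the r=6.5 sphere slices to a regular 12-gon of circumradius 6.423 (√(r²−h²) with h=1 from center) (area = (12/2)·6.423²·sin(360°/12) = 123.75 mm²); the r=10 cylinder at (-0.5, 0.5) gives a regular 12-gon of circumradius 10 (constant along its height) (area = (12/2)·10.000²·sin(360°/12) = 300.00 mm²); Merging all regions: the r=6.5 sphere lies entirely inside the r=10 cylinder at (-0.5, 0.5), so the union is just the r=10 cylinder at (-0.5, 0.5) — area = 300.00 mm². At z = 13.25: the sphere does not reach this height (|z−center|=6.750 > r=6.5); the r=10 cylinder at (-0.5, 0.5) contributes a regular 12-gon of circumradius 10 (area = (12/2)·10.000²·sin(360°/12) = 300.00 mm²); Combining (union): only the r=10 cylinder at (-0.5, 0.5) is present, so the union is just that shape — area = 300.00 mm². Checking containment: the cross-section at z = 13.25 is a subset of the cross-section at z = 5.5.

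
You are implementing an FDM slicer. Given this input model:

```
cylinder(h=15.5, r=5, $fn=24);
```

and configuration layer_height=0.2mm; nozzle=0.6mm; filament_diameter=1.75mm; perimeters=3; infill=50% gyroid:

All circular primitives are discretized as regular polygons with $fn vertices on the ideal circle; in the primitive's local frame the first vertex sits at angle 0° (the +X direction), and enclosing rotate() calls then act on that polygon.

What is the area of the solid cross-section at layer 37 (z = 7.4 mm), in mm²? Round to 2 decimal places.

77.65 mm²

At z = 7.4 mm: the cylinder: section is a regular 24-gon, circumradius r=5 (area = (24/2)·5.000²·sin(360°/24) = 77.65 mm²). Overall, the cross-section is a single solid region. Net area = 77.65 mm².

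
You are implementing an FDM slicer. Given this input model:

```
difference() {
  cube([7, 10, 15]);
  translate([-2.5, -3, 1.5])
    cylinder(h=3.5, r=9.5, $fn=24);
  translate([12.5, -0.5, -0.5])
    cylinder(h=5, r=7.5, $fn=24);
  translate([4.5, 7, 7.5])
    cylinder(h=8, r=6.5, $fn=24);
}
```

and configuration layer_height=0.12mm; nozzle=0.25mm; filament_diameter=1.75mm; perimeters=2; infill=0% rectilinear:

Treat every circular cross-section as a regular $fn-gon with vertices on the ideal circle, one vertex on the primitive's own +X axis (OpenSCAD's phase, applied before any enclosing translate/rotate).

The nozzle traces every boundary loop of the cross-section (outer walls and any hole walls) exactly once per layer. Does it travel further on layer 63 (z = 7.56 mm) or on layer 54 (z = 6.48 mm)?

layer 54 (z = 6.48 mm)

Layer 63 (z = 7.56): the 7×10 cube contributes its full rectangle (perimeter 34.00 mm); the cylinder at (-2.5, -3) does not reach this height (z outside [1.5, 5]); the cylinder at (12.5, -0.5) is not intersected at this z (z outside [-0.5, 4.5]); the r=6.5 cylinder at (4.5, 7) contributes a regular 24-gon of circumradius 6.5 (perimeter = 2·24·6.500·sin(180°/24) = 40.72 mm); After the difference (first − rest): starting from the 7×10 cube, the r=6.5 cylinder at (4.5, 7) partially overlaps it — only the 63.26 mm² overlap (of its 131.22 mm²) is removed, clipping the outline — boundary = 17.94 mm. So its perimeter = 17.94 mm. Layer 54 (z = 6.48): the 7×10 cube contributes its full rectangle (perimeter 34.00 mm); the cylinder at (-2.5, -3) is not intersected at this z (z outside [1.5, 5]); the cylinder at (12.5, -0.5) is absent (z outside [-0.5, 4.5]); the cylinder at (4.5, 7) is absent (z outside [7.5, 15.5]); Taking the first minus the rest: none of the subtracted shapes is present at this height, so the 7×10 cube is unchanged — boundary = 34.00 mm. So its perimeter = 34.00 mm. Layer 54 is larger (34.00 vs 17.94 mm).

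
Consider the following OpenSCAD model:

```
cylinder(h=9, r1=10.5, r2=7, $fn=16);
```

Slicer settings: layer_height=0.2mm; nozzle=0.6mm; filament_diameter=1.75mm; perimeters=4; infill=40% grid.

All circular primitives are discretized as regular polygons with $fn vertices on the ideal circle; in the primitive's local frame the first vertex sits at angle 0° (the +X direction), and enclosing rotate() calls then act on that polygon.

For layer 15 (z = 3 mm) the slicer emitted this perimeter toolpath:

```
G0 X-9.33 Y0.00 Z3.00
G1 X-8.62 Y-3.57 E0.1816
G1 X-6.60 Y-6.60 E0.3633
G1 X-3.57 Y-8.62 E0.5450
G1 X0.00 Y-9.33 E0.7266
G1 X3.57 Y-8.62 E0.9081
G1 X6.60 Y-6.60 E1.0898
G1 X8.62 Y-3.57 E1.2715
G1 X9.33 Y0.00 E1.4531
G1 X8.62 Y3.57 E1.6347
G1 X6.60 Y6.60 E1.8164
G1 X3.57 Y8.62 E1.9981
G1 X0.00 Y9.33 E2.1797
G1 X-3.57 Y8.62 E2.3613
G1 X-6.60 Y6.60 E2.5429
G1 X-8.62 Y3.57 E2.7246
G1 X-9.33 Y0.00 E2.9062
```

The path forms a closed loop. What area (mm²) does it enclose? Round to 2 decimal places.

Apply the shoelace formula to the sequence of (X, Y) vertices; enclosed area = 266.55 mm².

266.55 mm²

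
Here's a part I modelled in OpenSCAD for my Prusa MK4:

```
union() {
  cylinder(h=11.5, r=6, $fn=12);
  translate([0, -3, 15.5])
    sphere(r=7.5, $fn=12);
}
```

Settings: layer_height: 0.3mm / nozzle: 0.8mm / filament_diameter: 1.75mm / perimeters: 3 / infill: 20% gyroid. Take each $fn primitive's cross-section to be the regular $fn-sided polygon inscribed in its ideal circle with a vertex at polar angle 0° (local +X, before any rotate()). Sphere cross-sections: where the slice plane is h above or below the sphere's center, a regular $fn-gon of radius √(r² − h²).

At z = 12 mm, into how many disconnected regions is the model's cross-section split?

At z = 12 mm: the cylinder does not reach this height (z outside [0, 11.5]); the r=7.5 sphere at (0, -3) slices to a regular 12-gon of circumradius 6.633 (√(r²−h²) with h=3.5 from center); Merging all regions: only the r=7.5 sphere at (0, -3) is present, so the union is just that shape — 1 connected region. The result has 1 disconnected region.

1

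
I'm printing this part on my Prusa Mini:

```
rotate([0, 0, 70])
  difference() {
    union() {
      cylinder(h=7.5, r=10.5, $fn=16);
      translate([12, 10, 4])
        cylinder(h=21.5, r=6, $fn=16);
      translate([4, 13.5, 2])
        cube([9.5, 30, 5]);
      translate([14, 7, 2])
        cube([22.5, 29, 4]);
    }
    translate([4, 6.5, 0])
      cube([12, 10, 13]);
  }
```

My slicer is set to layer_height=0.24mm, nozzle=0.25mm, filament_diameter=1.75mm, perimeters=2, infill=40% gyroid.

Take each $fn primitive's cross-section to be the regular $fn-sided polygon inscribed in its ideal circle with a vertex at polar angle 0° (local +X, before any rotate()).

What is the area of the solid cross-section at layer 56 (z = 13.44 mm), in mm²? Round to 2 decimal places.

110.21 mm²

At z = 13.44 mm: the cylinder is not intersected at this z (z outside [0, 7.5]); the cylinder at (12, 10): section is a regular 16-gon, circumradius r=6 (area = (16/2)·6.000²·sin(360°/16) = 110.21 mm²); the cube at (4, 13.5) is absent (z outside [2, 7]); the cube at (14, 7) is not intersected at this z (z outside [2, 6]); Merging all regions: only the r=6 cylinder at (12, 10) is present, so the union is just that shape — area = 110.21 mm²; the cube at (4, 6.5) does not reach this height (z outside [0, 13]); Subtracting the remaining from the first: none of the subtracted shapes is present at this height, so that combined region is unchanged — area = 110.21 mm²; (whole slice rotated 70° about Z — lengths, areas and connectivity unchanged). Overall, the cross-section is a single solid region. Net area = 110.21 mm².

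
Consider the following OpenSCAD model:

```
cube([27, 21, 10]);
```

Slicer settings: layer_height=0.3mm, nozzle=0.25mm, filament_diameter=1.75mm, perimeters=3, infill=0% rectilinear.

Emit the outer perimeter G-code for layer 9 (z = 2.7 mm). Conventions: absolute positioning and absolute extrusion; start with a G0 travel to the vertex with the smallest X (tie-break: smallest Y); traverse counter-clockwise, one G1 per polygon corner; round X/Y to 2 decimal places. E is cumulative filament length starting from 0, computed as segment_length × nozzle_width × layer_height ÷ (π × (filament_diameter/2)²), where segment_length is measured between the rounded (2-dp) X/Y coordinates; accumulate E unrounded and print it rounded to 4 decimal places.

At z = 2.7 mm: the 27×21 cube contributes its full rectangle. The outline is a single polygon with 4 vertices. Extrusion per mm of travel: 0.25 × 0.3 / (π × 0.875²) = 0.031181. Accumulating E over each segment gives final E = 2.9934.

G0 X0.00 Y0.00 Z2.70
G1 X27.00 Y0.00 E0.8419
G1 X27.00 Y21.00 E1.4967
G1 X0.00 Y21.00 E2.3386
G1 X0.00 Y0.00 E2.9934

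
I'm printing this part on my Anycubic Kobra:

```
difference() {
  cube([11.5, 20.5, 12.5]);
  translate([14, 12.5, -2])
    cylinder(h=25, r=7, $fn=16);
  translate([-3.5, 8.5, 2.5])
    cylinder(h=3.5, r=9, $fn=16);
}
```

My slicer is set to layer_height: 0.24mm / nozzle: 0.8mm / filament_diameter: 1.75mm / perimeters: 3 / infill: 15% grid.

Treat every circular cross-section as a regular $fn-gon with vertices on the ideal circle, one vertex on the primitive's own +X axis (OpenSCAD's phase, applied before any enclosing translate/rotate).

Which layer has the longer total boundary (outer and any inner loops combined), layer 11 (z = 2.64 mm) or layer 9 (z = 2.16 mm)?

layer 11 (z = 2.64 mm)

Layer 11 (z = 2.64): the cube is present — its section is the full 11.5×20.5 rectangle (perimeter 64.00 mm); the cylinder at (14, 12.5): section is a regular 16-gon, circumradius r=7 (perimeter = 2·16·7.000·sin(180°/16) = 43.70 mm); the cylinder at (-3.5, 8.5): section is a regular 16-gon, circumradius r=9 (perimeter = 2·16·9.000·sin(180°/16) = 56.19 mm); Subtracting the remaining from the first: starting from the 11.5×20.5 cube, the r=7 cylinder at (14, 12.5) partially overlaps it — only the 41.25 mm² overlap (of its 150.01 mm²) is removed, clipping the outline; the r=9 cylinder at (-3.5, 8.5) partially overlaps it — only the 63.43 mm² overlap (of its 247.98 mm²) is removed, clipping the outline — boundary = 72.13 mm. So its perimeter = 72.13 mm. Layer 9 (z = 2.16): the cube is present — its section is the full 11.5×20.5 rectangle (perimeter 64.00 mm); the cylinder at (14, 12.5): section is a regular 16-gon, circumradius r=7 (perimeter = 2·16·7.000·sin(180°/16) = 43.70 mm); the cylinder at (-3.5, 8.5) does not reach this height (z outside [2.5, 6]); Subtracting the remaining from the first: starting from the 11.5×20.5 cube, the r=7 cylinder at (14, 12.5) partially overlaps it — only the 41.25 mm² overlap (of its 150.01 mm²) is removed, clipping the outline — boundary = 67.75 mm. So its perimeter = 67.75 mm. Layer 11 is larger (72.13 vs 67.75 mm).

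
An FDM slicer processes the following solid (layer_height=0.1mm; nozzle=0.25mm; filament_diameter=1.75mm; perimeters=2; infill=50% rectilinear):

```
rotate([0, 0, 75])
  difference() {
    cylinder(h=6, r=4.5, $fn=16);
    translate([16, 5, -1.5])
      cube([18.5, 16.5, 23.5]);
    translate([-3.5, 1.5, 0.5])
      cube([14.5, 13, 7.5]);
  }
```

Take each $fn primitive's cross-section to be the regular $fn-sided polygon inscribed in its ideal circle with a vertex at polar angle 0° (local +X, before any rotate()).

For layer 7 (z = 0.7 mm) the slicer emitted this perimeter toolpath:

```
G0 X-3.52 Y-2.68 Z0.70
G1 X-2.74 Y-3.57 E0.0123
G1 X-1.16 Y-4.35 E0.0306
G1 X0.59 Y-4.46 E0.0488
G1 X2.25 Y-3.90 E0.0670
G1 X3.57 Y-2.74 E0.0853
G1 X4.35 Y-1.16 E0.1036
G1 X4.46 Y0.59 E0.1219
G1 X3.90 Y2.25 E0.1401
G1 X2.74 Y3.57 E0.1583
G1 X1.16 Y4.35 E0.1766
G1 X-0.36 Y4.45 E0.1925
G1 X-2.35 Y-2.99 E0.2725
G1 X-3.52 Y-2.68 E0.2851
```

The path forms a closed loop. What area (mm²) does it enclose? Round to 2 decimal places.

44.53 mm²

Apply the shoelace formula to the sequence of (X, Y) vertices; enclosed area = 44.53 mm².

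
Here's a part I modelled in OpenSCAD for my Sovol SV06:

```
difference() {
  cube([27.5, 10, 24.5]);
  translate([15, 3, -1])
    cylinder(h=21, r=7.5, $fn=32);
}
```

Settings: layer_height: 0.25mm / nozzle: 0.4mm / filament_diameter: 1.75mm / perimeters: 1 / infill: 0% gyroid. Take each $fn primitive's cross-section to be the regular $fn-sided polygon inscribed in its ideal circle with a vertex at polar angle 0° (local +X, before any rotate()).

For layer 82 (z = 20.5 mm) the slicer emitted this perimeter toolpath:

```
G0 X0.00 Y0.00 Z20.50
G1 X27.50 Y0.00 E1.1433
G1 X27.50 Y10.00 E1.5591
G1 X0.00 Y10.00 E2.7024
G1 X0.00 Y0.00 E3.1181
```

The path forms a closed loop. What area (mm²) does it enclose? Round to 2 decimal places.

275.00 mm²

Apply the shoelace formula to the sequence of (X, Y) vertices; enclosed area = 275.00 mm².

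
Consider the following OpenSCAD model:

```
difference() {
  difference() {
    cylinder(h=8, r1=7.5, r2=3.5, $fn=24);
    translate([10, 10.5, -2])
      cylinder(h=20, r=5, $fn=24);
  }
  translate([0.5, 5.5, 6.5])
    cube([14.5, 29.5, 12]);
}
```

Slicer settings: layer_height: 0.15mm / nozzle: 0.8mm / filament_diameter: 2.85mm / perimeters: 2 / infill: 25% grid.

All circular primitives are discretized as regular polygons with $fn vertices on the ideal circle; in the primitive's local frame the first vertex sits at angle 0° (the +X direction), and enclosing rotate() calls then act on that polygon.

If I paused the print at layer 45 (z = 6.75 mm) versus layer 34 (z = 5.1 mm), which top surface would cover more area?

Layer 45 (z = 6.75): the cone (r1=7.5→r2=3.5) has section circumradius 4.125 here — a regular 24-gon (area = (24/2)·4.125²·sin(360°/24) = 52.85 mm²); the r=5 cylinder at (10, 10.5) contributes a regular 24-gon of circumradius 5 (area = (24/2)·5.000²·sin(360°/24) = 77.65 mm²); After the difference (first − rest): starting from the cone (52.85 mm²), the r=5 cylinder at (10, 10.5) misses the remaining region (no effect) — area = 52.85 mm²; the 14.5×29.5 cube at (0.5, 5.5) contributes its full rectangle (area 427.75 mm²); After the difference (first − rest): starting from the result so far (52.85 mm²), the 14.5×29.5 cube at (0.5, 5.5) misses the remaining region (no effect) — area = 52.85 mm². So its area = 52.85 mm². Layer 34 (z = 5.1): the cone contributes a regular 24-gon of circumradius 4.950 (interpolated between r1=7.5 and r2=3.5 at t=0.637) (area = (24/2)·4.950²·sin(360°/24) = 76.10 mm²); the cylinder at (10, 10.5): section is a regular 24-gon, circumradius r=5 (area = (24/2)·5.000²·sin(360°/24) = 77.65 mm²); Taking the first minus the rest: starting from the cone (76.10 mm²), the r=5 cylinder at (10, 10.5) misses the remaining region (no effect) — area = 76.10 mm²; the cube at (0.5, 5.5) is not intersected at this z (z outside [6.5, 18.5]); Taking the first minus the rest: none of the subtracted shapes is present at this height, so the result so far is unchanged — area = 76.10 mm². So its area = 76.10 mm². Layer 34 is larger (76.10 vs 52.85 mm²).

layer 34 (z = 5.1 mm)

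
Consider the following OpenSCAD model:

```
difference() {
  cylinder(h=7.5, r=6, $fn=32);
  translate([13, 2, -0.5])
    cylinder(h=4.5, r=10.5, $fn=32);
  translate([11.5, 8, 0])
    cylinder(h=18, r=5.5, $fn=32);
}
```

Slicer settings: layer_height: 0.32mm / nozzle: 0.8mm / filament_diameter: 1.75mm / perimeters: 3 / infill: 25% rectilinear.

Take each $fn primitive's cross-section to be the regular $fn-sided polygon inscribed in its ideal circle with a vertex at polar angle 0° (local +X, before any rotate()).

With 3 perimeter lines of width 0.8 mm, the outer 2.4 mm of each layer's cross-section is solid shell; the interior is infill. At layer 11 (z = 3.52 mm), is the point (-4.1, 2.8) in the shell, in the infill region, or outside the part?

shell

At z = 3.52 mm: the r=6 cylinder gives a regular 32-gon of circumradius 6 (constant along its height); the r=10.5 cylinder at (13, 2) contributes a regular 32-gon of circumradius 10.5; the cylinder at (11.5, 8): section is a regular 32-gon, circumradius r=5.5; After the difference (first − rest): starting from the r=6 cylinder, the r=10.5 cylinder at (13, 2) partially overlaps it — only the 21.06 mm² overlap (of its 344.14 mm²) is removed, clipping the outline; the r=5.5 cylinder at (11.5, 8) misses the remaining region (no effect) — 1 connected region. Overall, the cross-section is a single solid region. The nearest boundary edge runs (-4.99, 3.33)→(-4.24, 4.24); distance from the point to it = 1.03 mm. The point is inside the cross-section, 1.03 mm from the nearest boundary — within the 2.4 mm shell band (3 × 0.8).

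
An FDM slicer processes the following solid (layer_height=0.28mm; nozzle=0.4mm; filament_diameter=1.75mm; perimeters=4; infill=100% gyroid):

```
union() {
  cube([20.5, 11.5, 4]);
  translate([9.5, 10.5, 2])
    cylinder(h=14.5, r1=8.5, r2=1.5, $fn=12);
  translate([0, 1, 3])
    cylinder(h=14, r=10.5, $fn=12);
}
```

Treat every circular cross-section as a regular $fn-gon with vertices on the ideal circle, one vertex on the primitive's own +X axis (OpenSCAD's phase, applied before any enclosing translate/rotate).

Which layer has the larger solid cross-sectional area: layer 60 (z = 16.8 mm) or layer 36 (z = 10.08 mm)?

layer 36 (z = 10.08 mm)

Layer 60 (z = 16.8): the cube does not reach this height (z outside [0, 4]); the cone at (9.5, 10.5) is absent (z outside [2, 16.5]); the cylinder at (0, 1): section is a regular 12-gon, circumradius r=10.5 (area = (12/2)·10.500²·sin(360°/12) = 330.75 mm²); Merging all regions: only the r=10.5 cylinder at (0, 1) is present, so the union is just that shape — area = 330.75 mm². So its area = 330.75 mm². Layer 36 (z = 10.08): the cube does not reach this height (z outside [0, 4]); the cone at (9.5, 10.5): at t=0.557 of its height the radius interpolates to r₁+(r₂−r₁)t = 4.599, giving a regular 12-gon of that circumradius (area = (12/2)·4.599²·sin(360°/12) = 63.46 mm²); the r=10.5 cylinder at (0, 1) contributes a regular 12-gon of circumradius 10.5 (area = (12/2)·10.500²·sin(360°/12) = 330.75 mm²); Taking the union: the regions partially overlap — summed areas 394.21 mm² minus the doubly-counted overlap 4.96 mm² gives 389.25 mm² — area = 389.25 mm². So its area = 389.25 mm². Layer 36 is larger (389.25 vs 330.75 mm²).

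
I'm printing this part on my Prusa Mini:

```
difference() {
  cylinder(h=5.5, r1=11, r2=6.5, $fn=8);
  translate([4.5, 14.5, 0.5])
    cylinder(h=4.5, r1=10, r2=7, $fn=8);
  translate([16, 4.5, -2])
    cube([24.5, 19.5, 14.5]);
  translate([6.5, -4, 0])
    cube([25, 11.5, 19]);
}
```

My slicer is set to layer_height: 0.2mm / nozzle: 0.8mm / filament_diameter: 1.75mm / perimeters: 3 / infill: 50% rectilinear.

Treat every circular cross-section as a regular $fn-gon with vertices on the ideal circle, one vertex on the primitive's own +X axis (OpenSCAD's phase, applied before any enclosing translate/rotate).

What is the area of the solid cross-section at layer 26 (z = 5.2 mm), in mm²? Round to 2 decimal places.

128.55 mm²

At z = 5.2 mm: the cone (r1=11→r2=6.5) has section circumradius 6.745 here — a regular 8-gon (area = (8/2)·6.745²·sin(360°/8) = 128.70 mm²); the cone at (4.5, 14.5) is absent (z outside [0.5, 5]); the 24.5×19.5 cube at (16, 4.5) contributes its full rectangle (area 477.75 mm²); the cube at (6.5, -4) is present — its section is the full 25×11.5 rectangle (area 287.50 mm²); Subtracting the remaining from the first: starting from the cone (128.70 mm²), the 24.5×19.5 cube at (16, 4.5) misses the remaining region (no effect); the 25×11.5 cube at (6.5, -4) partially overlaps it — only the 0.15 mm² overlap (of its 287.50 mm²) is removed, clipping the outline — area = 128.55 mm². Overall, the cross-section is a single solid region. Net area = 128.55 mm².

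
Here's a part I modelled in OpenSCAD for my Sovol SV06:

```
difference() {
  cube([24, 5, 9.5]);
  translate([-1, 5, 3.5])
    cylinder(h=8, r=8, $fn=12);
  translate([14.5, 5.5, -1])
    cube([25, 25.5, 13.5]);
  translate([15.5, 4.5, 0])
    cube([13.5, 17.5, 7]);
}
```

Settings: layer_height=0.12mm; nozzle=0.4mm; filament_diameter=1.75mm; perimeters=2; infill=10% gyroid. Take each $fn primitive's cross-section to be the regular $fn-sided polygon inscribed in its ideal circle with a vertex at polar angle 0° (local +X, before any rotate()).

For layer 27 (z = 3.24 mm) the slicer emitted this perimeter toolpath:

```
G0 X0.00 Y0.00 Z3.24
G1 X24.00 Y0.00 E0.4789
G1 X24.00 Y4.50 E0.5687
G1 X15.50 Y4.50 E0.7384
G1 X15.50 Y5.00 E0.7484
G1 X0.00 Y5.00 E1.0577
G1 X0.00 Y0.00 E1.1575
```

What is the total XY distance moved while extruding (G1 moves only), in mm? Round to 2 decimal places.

Sum the Euclidean lengths of each G1 segment: total = 58.00 mm.

58.00 mm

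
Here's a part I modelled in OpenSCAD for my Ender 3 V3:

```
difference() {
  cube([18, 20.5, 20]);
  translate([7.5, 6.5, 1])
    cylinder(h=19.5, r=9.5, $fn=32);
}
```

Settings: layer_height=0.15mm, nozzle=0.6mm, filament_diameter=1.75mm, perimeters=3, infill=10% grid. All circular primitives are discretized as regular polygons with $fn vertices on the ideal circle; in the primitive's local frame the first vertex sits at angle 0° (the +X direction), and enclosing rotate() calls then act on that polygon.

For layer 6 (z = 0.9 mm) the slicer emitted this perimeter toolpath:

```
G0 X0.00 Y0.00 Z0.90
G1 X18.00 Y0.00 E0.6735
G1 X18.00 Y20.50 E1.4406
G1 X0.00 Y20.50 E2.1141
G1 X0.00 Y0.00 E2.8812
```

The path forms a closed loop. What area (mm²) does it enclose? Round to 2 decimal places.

369.00 mm²

Apply the shoelace formula to the sequence of (X, Y) vertices; enclosed area = 369.00 mm².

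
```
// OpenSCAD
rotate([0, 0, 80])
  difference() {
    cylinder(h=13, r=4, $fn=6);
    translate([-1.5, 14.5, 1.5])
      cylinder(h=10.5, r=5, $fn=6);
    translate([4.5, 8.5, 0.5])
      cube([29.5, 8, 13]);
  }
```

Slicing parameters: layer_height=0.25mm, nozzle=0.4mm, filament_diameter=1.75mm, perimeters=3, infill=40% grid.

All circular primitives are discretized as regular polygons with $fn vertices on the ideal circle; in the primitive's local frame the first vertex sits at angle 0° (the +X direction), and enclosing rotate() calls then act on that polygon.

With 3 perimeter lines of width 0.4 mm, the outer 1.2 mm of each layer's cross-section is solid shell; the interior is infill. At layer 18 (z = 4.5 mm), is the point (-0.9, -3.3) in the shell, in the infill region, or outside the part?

At z = 4.5 mm: the r=4 cylinder gives a regular 6-gon of circumradius 4 (constant along its height); the r=5 cylinder at (-1.5, 14.5) contributes a regular 6-gon of circumradius 5; the cube at (4.5, 8.5) (footprint 29.5×8) is included at this height; After the difference (first − rest): starting from the r=4 cylinder, the r=5 cylinder at (-1.5, 14.5) misses the remaining region (no effect); the 29.5×8 cube at (4.5, 8.5) misses the remaining region (no effect) — 1 connected region; (whole slice rotated 80° about Z — lengths, areas and connectivity unchanged). Overall, the cross-section is a single solid region. Undo the 80° rotation: the query point maps to (-3.406, 0.313) in the un-rotated model frame. The nearest boundary edge runs (-4.00, 0.00)→(-2.00, 3.46); distance from the point to it = 0.36 mm. The point is inside the cross-section, 0.36 mm from the nearest boundary — within the 1.2 mm shell band (3 × 0.4).

shell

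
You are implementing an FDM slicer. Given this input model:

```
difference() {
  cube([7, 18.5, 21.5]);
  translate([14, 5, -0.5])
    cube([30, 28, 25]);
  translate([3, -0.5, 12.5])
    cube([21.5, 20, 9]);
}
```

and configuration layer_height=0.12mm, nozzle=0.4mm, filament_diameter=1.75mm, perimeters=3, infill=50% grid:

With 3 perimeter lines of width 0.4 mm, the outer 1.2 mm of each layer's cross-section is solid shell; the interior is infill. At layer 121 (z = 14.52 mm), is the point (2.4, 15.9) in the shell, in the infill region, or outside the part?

At z = 14.52 mm: the 7×18.5 cube contributes its full rectangle; the cube at (14, 5) is present — its section is the full 30×28 rectangle; the 21.5×20 cube at (3, -0.5) contributes its full rectangle; Taking the first minus the rest: starting from the 7×18.5 cube, the 30×28 cube at (14, 5) misses the remaining region (no effect); the 21.5×20 cube at (3, -0.5) partially overlaps it — only the 74.00 mm² overlap (of its 430.00 mm²) is removed, clipping the outline — 1 connected region. Overall, the cross-section is a single solid region. The nearest boundary edge runs (3.00, 18.50)→(3.00, 0.00); distance from the point to it = 0.60 mm. The point is inside the cross-section, 0.60 mm from the nearest boundary — within the 1.2 mm shell band (3 × 0.4).

shell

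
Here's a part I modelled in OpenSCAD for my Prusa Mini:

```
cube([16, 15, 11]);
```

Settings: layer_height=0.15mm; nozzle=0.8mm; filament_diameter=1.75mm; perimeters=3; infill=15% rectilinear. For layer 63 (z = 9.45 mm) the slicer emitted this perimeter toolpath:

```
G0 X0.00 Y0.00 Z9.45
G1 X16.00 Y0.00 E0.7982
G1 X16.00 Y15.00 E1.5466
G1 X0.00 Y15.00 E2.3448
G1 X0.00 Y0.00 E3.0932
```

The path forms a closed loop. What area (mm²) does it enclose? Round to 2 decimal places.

Apply the shoelace formula to the sequence of (X, Y) vertices; enclosed area = 240.00 mm².

240.00 mm²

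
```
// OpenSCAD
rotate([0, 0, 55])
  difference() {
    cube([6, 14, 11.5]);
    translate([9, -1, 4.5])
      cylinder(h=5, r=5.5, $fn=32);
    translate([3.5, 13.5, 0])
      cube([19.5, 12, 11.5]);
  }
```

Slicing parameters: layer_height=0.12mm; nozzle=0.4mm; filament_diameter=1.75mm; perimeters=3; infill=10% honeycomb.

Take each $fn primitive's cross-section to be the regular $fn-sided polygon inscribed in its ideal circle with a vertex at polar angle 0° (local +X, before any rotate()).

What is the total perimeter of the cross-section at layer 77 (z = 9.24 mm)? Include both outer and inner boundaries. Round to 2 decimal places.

At z = 9.24 mm: the cube (footprint 6×14) is included at this height (perimeter 40.00 mm); the cylinder at (9, -1): section is a regular 32-gon, circumradius r=5.5 (perimeter = 2·32·5.500·sin(180°/32) = 34.50 mm); the cube at (3.5, 13.5) is present — its section is the full 19.5×12 rectangle (perimeter 63.00 mm); Taking the first minus the rest: starting from the 6×14 cube, the r=5.5 cylinder at (9, -1) partially overlaps it — only the 5.57 mm² overlap (of its 94.42 mm²) is removed, clipping the outline; the 19.5×12 cube at (3.5, 13.5) partially overlaps it — only the 1.25 mm² overlap (of its 234.00 mm²) is removed, clipping the outline — boundary = 38.44 mm; (rotated 55° about Z; rotation is an isometry so areas/perimeters/island counts are preserved). Overall, the cross-section is a single solid region. Total boundary length (outer) = 38.44 mm.

38.44 mm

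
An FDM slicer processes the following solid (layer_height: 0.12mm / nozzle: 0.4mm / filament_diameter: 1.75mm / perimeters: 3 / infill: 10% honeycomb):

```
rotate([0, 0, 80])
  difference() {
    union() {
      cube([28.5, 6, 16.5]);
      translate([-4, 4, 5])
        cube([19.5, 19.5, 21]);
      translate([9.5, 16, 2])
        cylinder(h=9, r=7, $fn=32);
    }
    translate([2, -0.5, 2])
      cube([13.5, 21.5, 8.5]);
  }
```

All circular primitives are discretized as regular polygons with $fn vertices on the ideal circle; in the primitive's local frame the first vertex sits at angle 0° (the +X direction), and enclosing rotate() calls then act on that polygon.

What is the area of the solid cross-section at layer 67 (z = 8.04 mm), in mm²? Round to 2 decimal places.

At z = 8.04 mm: the cube is present — its section is the full 28.5×6 rectangle (area 171.00 mm²); the 19.5×19.5 cube at (-4, 4) contributes its full rectangle (area 380.25 mm²); the cylinder at (9.5, 16): section is a regular 32-gon, circumradius r=7 (area = (32/2)·7.000²·sin(360°/32) = 152.95 mm²); Taking the union: the regions partially overlap — summed areas 704.20 mm² minus the doubly-counted overlap 179.24 mm² gives 524.96 mm² — area = 524.96 mm²; the cube at (2, -0.5) (footprint 13.5×21.5) is included at this height (area 290.25 mm²); Subtracting the remaining from the first: starting from the result so far (524.96 mm²), the 13.5×21.5 cube at (2, -0.5) partially overlaps it — only the 283.50 mm² overlap (of its 290.25 mm²) is removed, clipping the outline — area = 241.46 mm²; (whole slice rotated 80° about Z — lengths, areas and connectivity unchanged). Overall, the cross-section has 3 separate islands. Net area = 241.46 mm².

241.46 mm²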